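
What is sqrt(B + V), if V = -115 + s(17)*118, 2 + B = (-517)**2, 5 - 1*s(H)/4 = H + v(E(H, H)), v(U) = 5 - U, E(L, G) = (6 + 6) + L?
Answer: 2*sqrt(68209) ≈ 522.34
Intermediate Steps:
E(L, G) = 12 + L
s(H) = 48 (s(H) = 20 - 4*(H + (5 - (12 + H))) = 20 - 4*(H + (5 + (-12 - H))) = 20 - 4*(H + (-7 - H)) = 20 - 4*(-7) = 20 + 28 = 48)
B = 267287 (B = -2 + (-517)**2 = -2 + 267289 = 267287)
V = 5549 (V = -115 + 48*118 = -115 + 5664 = 5549)
sqrt(B + V) = sqrt(267287 + 5549) = sqrt(272836) = 2*sqrt(68209)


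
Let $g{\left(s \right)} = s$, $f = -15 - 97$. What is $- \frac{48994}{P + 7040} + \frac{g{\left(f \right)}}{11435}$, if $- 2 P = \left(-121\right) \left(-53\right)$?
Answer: $- \frac{5996532}{468835} \approx -12.79$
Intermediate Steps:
$f = -112$ ($f = -15 - 97 = -112$)
$P = - \frac{6413}{2}$ ($P = - \frac{\left(-121\right) \left(-53\right)}{2} = \left(- \frac{1}{2}\right) 6413 = - \frac{6413}{2} \approx -3206.5$)
$- \frac{48994}{P + 7040} + \frac{g{\left(f \right)}}{11435} = - \frac{48994}{- \frac{6413}{2} + 7040} - \frac{112}{11435} = - \frac{48994}{\frac{7667}{2}} - \frac{112}{11435} = \left(-48994\right) \frac{2}{7667} - \frac{112}{11435} = - \frac{524}{41} - \frac{112}{11435} = - \frac{5996532}{468835}$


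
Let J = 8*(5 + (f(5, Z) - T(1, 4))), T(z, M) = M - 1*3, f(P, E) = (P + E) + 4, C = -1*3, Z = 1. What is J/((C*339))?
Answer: -112/1017 ≈ -0.11013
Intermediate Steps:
C = -3
f(P, E) = 4 + E + P (f(P, E) = (E + P) + 4 = 4 + E + P)
T(z, M) = -3 + M (T(z, M) = M - 3 = -3 + M)
J = 112 (J = 8*(5 + ((4 + 1 + 5) - (-3 + 4))) = 8*(5 + (10 - 1*1)) = 8*(5 + (10 - 1)) = 8*(5 + 9) = 8*14 = 112)
J/((C*339)) = 112/((-3*339)) = 112/(-1017) = 112*(-1/1017) = -112/1017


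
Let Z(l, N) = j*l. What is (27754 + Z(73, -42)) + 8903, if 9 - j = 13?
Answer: 36365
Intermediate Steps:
j = -4 (j = 9 - 1*13 = 9 - 13 = -4)
Z(l, N) = -4*l
(27754 + Z(73, -42)) + 8903 = (27754 - 4*73) + 8903 = (27754 - 292) + 8903 = 27462 + 8903 = 36365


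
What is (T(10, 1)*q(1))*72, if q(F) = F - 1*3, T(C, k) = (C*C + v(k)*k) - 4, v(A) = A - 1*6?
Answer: -13104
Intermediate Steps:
v(A) = -6 + A (v(A) = A - 6 = -6 + A)
T(C, k) = -4 + C**2 + k*(-6 + k) (T(C, k) = (C*C + (-6 + k)*k) - 4 = (C**2 + k*(-6 + k)) - 4 = -4 + C**2 + k*(-6 + k))
q(F) = -3 + F (q(F) = F - 3 = -3 + F)
(T(10, 1)*q(1))*72 = ((-4 + 10**2 + 1*(-6 + 1))*(-3 + 1))*72 = ((-4 + 100 + 1*(-5))*(-2))*72 = ((-4 + 100 - 5)*(-2))*72 = (91*(-2))*72 = -182*72 = -13104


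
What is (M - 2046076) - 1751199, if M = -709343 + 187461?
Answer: -4319157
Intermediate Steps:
M = -521882
(M - 2046076) - 1751199 = (-521882 - 2046076) - 1751199 = -2567958 - 1751199 = -4319157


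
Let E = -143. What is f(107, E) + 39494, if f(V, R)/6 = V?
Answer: 40136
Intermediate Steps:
f(V, R) = 6*V
f(107, E) + 39494 = 6*107 + 39494 = 642 + 39494 = 40136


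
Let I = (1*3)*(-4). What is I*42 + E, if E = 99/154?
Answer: -7047/14 ≈ -503.36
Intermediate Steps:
E = 9/14 (E = 99*(1/154) = 9/14 ≈ 0.64286)
I = -12 (I = 3*(-4) = -12)
I*42 + E = -12*42 + 9/14 = -504 + 9/14 = -7047/14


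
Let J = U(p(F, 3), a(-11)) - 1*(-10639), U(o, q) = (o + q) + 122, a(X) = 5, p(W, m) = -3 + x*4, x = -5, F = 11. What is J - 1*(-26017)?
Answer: 36760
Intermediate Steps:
p(W, m) = -23 (p(W, m) = -3 - 5*4 = -3 - 20 = -23)
U(o, q) = 122 + o + q
J = 10743 (J = (122 - 23 + 5) - 1*(-10639) = 104 + 10639 = 10743)
J - 1*(-26017) = 10743 - 1*(-26017) = 10743 + 26017 = 36760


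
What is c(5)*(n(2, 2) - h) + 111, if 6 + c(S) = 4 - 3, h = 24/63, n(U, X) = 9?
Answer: 1426/21 ≈ 67.905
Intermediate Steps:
h = 8/21 (h = 24*(1/63) = 8/21 ≈ 0.38095)
c(S) = -5 (c(S) = -6 + (4 - 3) = -6 + 1 = -5)
c(5)*(n(2, 2) - h) + 111 = -5*(9 - 1*8/21) + 111 = -5*(9 - 8/21) + 111 = -5*181/21 + 111 = -905/21 + 111 = 1426/21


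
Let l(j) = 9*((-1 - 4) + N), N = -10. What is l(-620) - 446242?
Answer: -446377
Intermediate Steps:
l(j) = -135 (l(j) = 9*((-1 - 4) - 10) = 9*(-5 - 10) = 9*(-15) = -135)
l(-620) - 446242 = -135 - 446242 = -446377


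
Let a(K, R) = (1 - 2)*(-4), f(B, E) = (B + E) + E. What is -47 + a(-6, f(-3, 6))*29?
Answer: 69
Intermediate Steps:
f(B, E) = B + 2*E
a(K, R) = 4 (a(K, R) = -1*(-4) = 4)
-47 + a(-6, f(-3, 6))*29 = -47 + 4*29 = -47 + 116 = 69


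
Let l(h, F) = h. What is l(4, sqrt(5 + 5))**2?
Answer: 16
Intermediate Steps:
l(4, sqrt(5 + 5))**2 = 4**2 = 16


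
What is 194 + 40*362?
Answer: 14674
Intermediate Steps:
194 + 40*362 = 194 + 14480 = 14674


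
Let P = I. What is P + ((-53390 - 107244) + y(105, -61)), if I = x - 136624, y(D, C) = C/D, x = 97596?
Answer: -20964571/105 ≈ -1.9966e+5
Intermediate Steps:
I = -39028 (I = 97596 - 136624 = -39028)
P = -39028
P + ((-53390 - 107244) + y(105, -61)) = -39028 + ((-53390 - 107244) - 61/105) = -39028 + (-160634 - 61*1/105) = -39028 + (-160634 - 61/105) = -39028 - 16866631/105 = -20964571/105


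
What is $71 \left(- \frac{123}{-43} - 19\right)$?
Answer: $- \frac{49274}{43} \approx -1145.9$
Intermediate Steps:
$71 \left(- \frac{123}{-43} - 19\right) = 71 \left(\left(-123\right) \left(- \frac{1}{43}\right) - 19\right) = 71 \left(\frac{123}{43} - 19\right) = 71 \left(- \frac{694}{43}\right) = - \frac{49274}{43}$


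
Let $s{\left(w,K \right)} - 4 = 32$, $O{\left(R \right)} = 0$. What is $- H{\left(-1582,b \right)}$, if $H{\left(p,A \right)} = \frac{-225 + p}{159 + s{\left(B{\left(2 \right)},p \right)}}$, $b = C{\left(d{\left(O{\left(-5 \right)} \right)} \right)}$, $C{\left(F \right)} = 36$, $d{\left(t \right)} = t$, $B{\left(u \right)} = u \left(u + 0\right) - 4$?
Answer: $\frac{139}{15} \approx 9.2667$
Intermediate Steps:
$B{\left(u \right)} = -4 + u^{2}$ ($B{\left(u \right)} = u u - 4 = u^{2} - 4 = -4 + u^{2}$)
$s{\left(w,K \right)} = 36$ ($s{\left(w,K \right)} = 4 + 32 = 36$)
$b = 36$
$H{\left(p,A \right)} = - \frac{15}{13} + \frac{p}{195}$ ($H{\left(p,A \right)} = \frac{-225 + p}{159 + 36} = \frac{-225 + p}{195} = \left(-225 + p\right) \frac{1}{195} = - \frac{15}{13} + \frac{p}{195}$)
$- H{\left(-1582,b \right)} = - (- \frac{15}{13} + \frac{1}{195} \left(-1582\right)) = - (- \frac{15}{13} - \frac{1582}{195}) = \left(-1\right) \left(- \frac{139}{15}\right) = \frac{139}{15}$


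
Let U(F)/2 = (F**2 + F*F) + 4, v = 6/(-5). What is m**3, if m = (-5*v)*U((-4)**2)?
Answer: 237406629888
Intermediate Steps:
v = -6/5 (v = 6*(-1/5) = -6/5 ≈ -1.2000)
U(F) = 8 + 4*F**2 (U(F) = 2*((F**2 + F*F) + 4) = 2*((F**2 + F**2) + 4) = 2*(2*F**2 + 4) = 2*(4 + 2*F**2) = 8 + 4*F**2)
m = 6192 (m = (-5*(-6/5))*(8 + 4*((-4)**2)**2) = 6*(8 + 4*16**2) = 6*(8 + 4*256) = 6*(8 + 1024) = 6*1032 = 6192)
m**3 = 6192**3 = 237406629888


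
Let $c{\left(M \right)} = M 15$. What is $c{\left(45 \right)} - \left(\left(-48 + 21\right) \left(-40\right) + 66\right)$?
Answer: $-471$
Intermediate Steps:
$c{\left(M \right)} = 15 M$
$c{\left(45 \right)} - \left(\left(-48 + 21\right) \left(-40\right) + 66\right) = 15 \cdot 45 - \left(\left(-48 + 21\right) \left(-40\right) + 66\right) = 675 - \left(\left(-27\right) \left(-40\right) + 66\right) = 675 - \left(1080 + 66\right) = 675 - 1146 = -471$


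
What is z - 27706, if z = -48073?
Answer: -75779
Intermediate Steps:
z - 27706 = -48073 - 27706 = -75779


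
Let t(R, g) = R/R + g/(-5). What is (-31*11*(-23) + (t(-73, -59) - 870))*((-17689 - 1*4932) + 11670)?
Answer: -382507479/5 ≈ -7.6502e+7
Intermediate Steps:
t(R, g) = 1 - g/5 (t(R, g) = 1 + g*(-⅕) = 1 - g/5)
(-31*11*(-23) + (t(-73, -59) - 870))*((-17689 - 1*4932) + 11670) = (-31*11*(-23) + ((1 - ⅕*(-59)) - 870))*((-17689 - 1*4932) + 11670) = (-341*(-23) + ((1 + 59/5) - 870))*((-17689 - 4932) + 11670) = (7843 + (64/5 - 870))*(-22621 + 11670) = (7843 - 4286/5)*(-10951) = (34929/5)*(-10951) = -382507479/5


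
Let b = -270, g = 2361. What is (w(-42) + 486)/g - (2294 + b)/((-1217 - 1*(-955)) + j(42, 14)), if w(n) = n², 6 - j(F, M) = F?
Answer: 908194/117263 ≈ 7.7449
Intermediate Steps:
j(F, M) = 6 - F
(w(-42) + 486)/g - (2294 + b)/((-1217 - 1*(-955)) + j(42, 14)) = ((-42)² + 486)/2361 - (2294 - 270)/((-1217 - 1*(-955)) + (6 - 1*42)) = (1764 + 486)*(1/2361) - 2024/((-1217 + 955) + (6 - 42)) = 2250*(1/2361) - 2024/(-262 - 36) = 750/787 - 2024/(-298) = 750/787 - 2024*(-1)/298 = 750/787 - 1*(-1012/149) = 750/787 + 1012/149 = 908194/117263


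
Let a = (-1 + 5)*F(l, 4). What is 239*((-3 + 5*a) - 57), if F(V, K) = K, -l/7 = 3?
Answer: 4780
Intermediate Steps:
l = -21 (l = -7*3 = -21)
a = 16 (a = (-1 + 5)*4 = 4*4 = 16)
239*((-3 + 5*a) - 57) = 239*((-3 + 5*16) - 57) = 239*((-3 + 80) - 57) = 239*(77 - 57) = 239*20 = 4780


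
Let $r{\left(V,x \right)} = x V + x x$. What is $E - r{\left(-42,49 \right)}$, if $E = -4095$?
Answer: $-4438$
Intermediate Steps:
$r{\left(V,x \right)} = x^{2} + V x$ ($r{\left(V,x \right)} = V x + x^{2} = x^{2} + V x$)
$E - r{\left(-42,49 \right)} = -4095 - 49 \left(-42 + 49\right) = -4095 - 49 \cdot 7 = -4095 - 343 = -4438$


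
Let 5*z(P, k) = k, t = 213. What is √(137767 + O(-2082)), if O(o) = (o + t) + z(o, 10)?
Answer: 30*√151 ≈ 368.65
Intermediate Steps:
z(P, k) = k/5
O(o) = 215 + o (O(o) = (o + 213) + (⅕)*10 = (213 + o) + 2 = 215 + o)
√(137767 + O(-2082)) = √(137767 + (215 - 2082)) = √(137767 - 1867) = √135900 = 30*√151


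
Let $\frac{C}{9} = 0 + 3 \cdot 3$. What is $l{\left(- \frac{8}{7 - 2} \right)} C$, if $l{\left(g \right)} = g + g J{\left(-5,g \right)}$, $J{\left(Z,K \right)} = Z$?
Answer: $\frac{2592}{5} \approx 518.4$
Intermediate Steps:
$l{\left(g \right)} = - 4 g$ ($l{\left(g \right)} = g + g \left(-5\right) = g - 5 g = - 4 g$)
$C = 81$ ($C = 9 \left(0 + 3 \cdot 3\right) = 9 \left(0 + 9\right) = 9 \cdot 9 = 81$)
$l{\left(- \frac{8}{7 - 2} \right)} C = - 4 \left(- \frac{8}{7 - 2}\right) 81 = - 4 \left(- \frac{8}{5}\right) 81 = - 4 \left(\left(-8\right) \frac{1}{5}\right) 81 = \left(-4\right) \left(- \frac{8}{5}\right) 81 = \frac{32}{5} \cdot 81 = \frac{2592}{5}$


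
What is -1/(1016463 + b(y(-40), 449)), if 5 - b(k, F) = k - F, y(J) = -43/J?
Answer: -40/40676637 ≈ -9.8337e-7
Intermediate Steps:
b(k, F) = 5 + F - k (b(k, F) = 5 - (k - F) = 5 + (F - k) = 5 + F - k)
-1/(1016463 + b(y(-40), 449)) = -1/(1016463 + (5 + 449 - (-43)/(-40))) = -1/(1016463 + (5 + 449 - (-43)*(-1)/40)) = -1/(1016463 + (5 + 449 - 1*43/40)) = -1/(1016463 + (5 + 449 - 43/40)) = -1/(1016463 + 18117/40) = -1/40676637/40 = -1*40/40676637 = -40/40676637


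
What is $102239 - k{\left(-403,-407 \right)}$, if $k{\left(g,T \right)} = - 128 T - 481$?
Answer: $50624$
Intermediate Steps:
$k{\left(g,T \right)} = -481 - 128 T$
$102239 - k{\left(-403,-407 \right)} = 102239 - \left(-481 - -52096\right) = 102239 - \left(-481 + 52096\right) = 102239 - 51615 = 50624$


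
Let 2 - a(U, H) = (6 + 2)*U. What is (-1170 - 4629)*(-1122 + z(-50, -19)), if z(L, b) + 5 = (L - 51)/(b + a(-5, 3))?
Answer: 150901578/23 ≈ 6.5609e+6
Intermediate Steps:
a(U, H) = 2 - 8*U (a(U, H) = 2 - (6 + 2)*U = 2 - 8*U)
z(L, b) = -5 + (-51 + L)/(42 + b) (z(L, b) = -5 + (L - 51)/(b + (2 - 8*(-5))) = -5 + (-51 + L)/(b + (2 + 40)) = -5 + (-51 + L)/(b + 42) = -5 + (-51 + L)/(42 + b))
(-1170 - 4629)*(-1122 + z(-50, -19)) = (-1170 - 4629)*(-1122 + (-261 - 50 - 5*(-19))/(42 - 19)) = -5799*(-1122 + (-261 - 50 + 95)/23) = -5799*(-1122 + (1/23)*(-216)) = -5799*(-1122 - 216/23) = -5799*(-26022/23) = 150901578/23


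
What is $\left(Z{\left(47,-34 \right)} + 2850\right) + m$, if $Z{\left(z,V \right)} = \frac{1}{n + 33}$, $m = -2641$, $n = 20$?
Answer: $\frac{11078}{53} \approx 209.02$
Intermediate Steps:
$Z{\left(z,V \right)} = \frac{1}{53}$ ($Z{\left(z,V \right)} = \frac{1}{20 + 33} = \frac{1}{53}$)
$\left(Z{\left(47,-34 \right)} + 2850\right) + m = \left(\frac{1}{53} + 2850\right) - 2641 = \frac{151051}{53} - 2641 = \frac{11078}{53}$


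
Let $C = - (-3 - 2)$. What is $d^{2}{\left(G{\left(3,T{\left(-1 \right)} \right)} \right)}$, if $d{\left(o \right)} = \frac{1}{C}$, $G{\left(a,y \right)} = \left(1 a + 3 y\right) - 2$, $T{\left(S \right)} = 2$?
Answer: $\frac{1}{25} \approx 0.04$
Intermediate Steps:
$C = 5$ ($C = - (-3 - 2) = \left(-1\right) \left(-5\right) = 5$)
$G{\left(a,y \right)} = -2 + a + 3 y$ ($G{\left(a,y \right)} = \left(a + 3 y\right) - 2 = -2 + a + 3 y$)
$d{\left(o \right)} = \frac{1}{5}$
$d^{2}{\left(G{\left(3,T{\left(-1 \right)} \right)} \right)} = \left(\frac{1}{5}\right)^{2} = \frac{1}{25}$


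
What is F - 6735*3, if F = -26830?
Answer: -47035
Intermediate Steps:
F - 6735*3 = -26830 - 6735*3 = -26830 - 20205 = -47035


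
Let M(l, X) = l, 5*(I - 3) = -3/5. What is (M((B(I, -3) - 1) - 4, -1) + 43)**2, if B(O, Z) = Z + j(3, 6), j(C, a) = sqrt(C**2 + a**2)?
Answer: 1270 + 210*sqrt(5) ≈ 1739.6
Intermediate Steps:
I = 72/25 (I = 3 + (-3/5)/5 = 3 + (-3*1/5)/5 = 3 + (1/5)*(-3/5) = 3 - 3/25 = 72/25 ≈ 2.8800)
B(O, Z) = Z + 3*sqrt(5) (B(O, Z) = Z + sqrt(3**2 + 6**2) = Z + sqrt(9 + 36) = Z + sqrt(45) = Z + 3*sqrt(5))
(M((B(I, -3) - 1) - 4, -1) + 43)**2 = ((((-3 + 3*sqrt(5)) - 1) - 4) + 43)**2 = (((-4 + 3*sqrt(5)) - 4) + 43)**2 = ((-8 + 3*sqrt(5)) + 43)**2 = (35 + 3*sqrt(5))**2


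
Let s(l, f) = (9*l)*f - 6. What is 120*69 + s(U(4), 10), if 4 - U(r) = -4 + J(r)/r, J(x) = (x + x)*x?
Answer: 8274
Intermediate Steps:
J(x) = 2*x² (J(x) = (2*x)*x = 2*x²)
U(r) = 8 - 2*r (U(r) = 4 - (-4 + (2*r²)/r) = 4 - (-4 + 2*r) = 4 + (4 - 2*r) = 8 - 2*r)
s(l, f) = -6 + 9*f*l (s(l, f) = 9*f*l - 6 = -6 + 9*f*l)
120*69 + s(U(4), 10) = 120*69 + (-6 + 9*10*(8 - 2*4)) = 8280 + (-6 + 9*10*(8 - 8)) = 8280 + (-6 + 9*10*0) = 8280 + (-6 + 0) = 8280 - 6 = 8274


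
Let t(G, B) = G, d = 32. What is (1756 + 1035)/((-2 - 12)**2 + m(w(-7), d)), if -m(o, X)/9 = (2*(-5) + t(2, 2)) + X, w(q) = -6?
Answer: -2791/20 ≈ -139.55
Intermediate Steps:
m(o, X) = 72 - 9*X (m(o, X) = -9*((2*(-5) + 2) + X) = -9*((-10 + 2) + X) = -9*(-8 + X) = 72 - 9*X)
(1756 + 1035)/((-2 - 12)**2 + m(w(-7), d)) = (1756 + 1035)/((-2 - 12)**2 + (72 - 9*32)) = 2791/((-14)**2 + (72 - 288)) = 2791/(196 - 216) = 2791/(-20) = 2791*(-1/20) = -2791/20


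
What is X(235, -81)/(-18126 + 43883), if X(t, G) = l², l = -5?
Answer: 25/25757 ≈ 0.00097061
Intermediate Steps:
X(t, G) = 25 (X(t, G) = (-5)² = 25)
X(235, -81)/(-18126 + 43883) = 25/(-18126 + 43883) = 25/25757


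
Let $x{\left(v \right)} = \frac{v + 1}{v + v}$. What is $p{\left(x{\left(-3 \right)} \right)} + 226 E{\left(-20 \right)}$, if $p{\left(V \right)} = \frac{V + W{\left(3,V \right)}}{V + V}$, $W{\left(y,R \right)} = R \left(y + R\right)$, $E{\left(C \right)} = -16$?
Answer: $- \frac{21683}{6} \approx -3613.8$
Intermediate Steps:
$W{\left(y,R \right)} = R \left(R + y\right)$
$x{\left(v \right)} = \frac{1 + v}{2 v}$
$p{\left(V \right)} = \frac{V + V \left(3 + V\right)}{2 V}$ ($p{\left(V \right)} = \frac{V + V \left(V + 3\right)}{V + V} = \frac{V + V \left(3 + V\right)}{2 V}$)
$p{\left(x{\left(-3 \right)} \right)} + 226 E{\left(-20 \right)} = \left(2 + \frac{\frac{1}{2} \frac{1}{-3} \left(1 - 3\right)}{2}\right) + 226 \left(-16\right) = \left(2 + \frac{\frac{1}{2} \left(- \frac{1}{3}\right) \left(-2\right)}{2}\right) - 3616 = \left(2 + \frac{1}{2} \cdot \frac{1}{3}\right) - 3616 = \left(2 + \frac{1}{6}\right) - 3616 = \frac{13}{6} - 3616 = - \frac{21683}{6}$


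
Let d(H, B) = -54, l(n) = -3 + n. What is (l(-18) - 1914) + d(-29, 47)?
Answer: -1989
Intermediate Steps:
(l(-18) - 1914) + d(-29, 47) = ((-3 - 18) - 1914) - 54 = (-21 - 1914) - 54 = -1935 - 54 = -1989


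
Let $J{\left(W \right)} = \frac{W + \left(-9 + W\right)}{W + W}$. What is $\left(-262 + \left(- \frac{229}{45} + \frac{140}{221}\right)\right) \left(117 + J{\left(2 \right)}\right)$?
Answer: $- \frac{1226903237}{39780} \approx -30842.0$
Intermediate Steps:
$J{\left(W \right)} = \frac{-9 + 2 W}{2 W}$
$\left(-262 + \left(- \frac{229}{45} + \frac{140}{221}\right)\right) \left(117 + J{\left(2 \right)}\right) = \left(-262 + \left(- \frac{229}{45} + \frac{140}{221}\right)\right) \left(117 + \frac{- \frac{9}{2} + 2}{2}\right) = \left(-262 + \left(\left(-229\right) \frac{1}{45} + 140 \cdot \frac{1}{221}\right)\right) \left(117 + \frac{1}{2} \left(- \frac{5}{2}\right)\right) = \left(-262 + \left(- \frac{229}{45} + \frac{140}{221}\right)\right) \left(117 - \frac{5}{4}\right) = \left(-262 - \frac{44309}{9945}\right) \frac{463}{4} = \left(- \frac{2649899}{9945}\right) \frac{463}{4} = - \frac{1226903237}{39780}$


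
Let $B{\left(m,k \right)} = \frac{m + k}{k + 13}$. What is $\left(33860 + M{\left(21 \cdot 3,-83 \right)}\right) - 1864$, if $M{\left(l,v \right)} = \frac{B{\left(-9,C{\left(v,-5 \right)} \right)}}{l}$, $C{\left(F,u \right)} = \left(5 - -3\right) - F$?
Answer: $\frac{104818937}{3276} \approx 31996.0$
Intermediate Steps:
$C{\left(F,u \right)} = 8 - F$ ($C{\left(F,u \right)} = \left(5 + 3\right) - F = 8 - F$)
$B{\left(m,k \right)} = \frac{k + m}{13 + k}$
$M{\left(l,v \right)} = \frac{-1 - v}{l \left(21 - v\right)}$ ($M{\left(l,v \right)} = \frac{\frac{1}{13 - \left(-8 + v\right)} \left(\left(8 - v\right) - 9\right)}{l} = \frac{\frac{1}{21 - v} \left(-1 - v\right)}{l} = \frac{-1 - v}{l \left(21 - v\right)}$)
$\left(33860 + M{\left(21 \cdot 3,-83 \right)}\right) - 1864 = \left(33860 + \frac{1 - 83}{21 \cdot 3 \left(-21 - 83\right)}\right) - 1864 = \left(33860 + \frac{1}{63} \frac{1}{-104} \left(-82\right)\right) - 1864 = \left(33860 + \frac{1}{63} \left(- \frac{1}{104}\right) \left(-82\right)\right) - 1864 = \left(33860 + \frac{41}{3276}\right) - 1864 = \frac{110925401}{3276} - 1864 = \frac{104818937}{3276}$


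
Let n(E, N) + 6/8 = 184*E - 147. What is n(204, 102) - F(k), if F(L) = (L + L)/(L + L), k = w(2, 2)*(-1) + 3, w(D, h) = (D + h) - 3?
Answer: 149549/4 ≈ 37387.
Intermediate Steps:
w(D, h) = -3 + D + h
n(E, N) = -591/4 + 184*E (n(E, N) = -3/4 + (184*E - 147) = -3/4 + (-147 + 184*E) = -591/4 + 184*E)
k = 2 (k = (-3 + 2 + 2)*(-1) + 3 = 1*(-1) + 3 = -1 + 3 = 2)
F(L) = 1 (F(L) = (2*L)/((2*L)) = (2*L)*(1/(2*L)) = 1)
n(204, 102) - F(k) = (-591/4 + 184*204) - 1*1 = (-591/4 + 37536) - 1 = 149553/4 - 1 = 149549/4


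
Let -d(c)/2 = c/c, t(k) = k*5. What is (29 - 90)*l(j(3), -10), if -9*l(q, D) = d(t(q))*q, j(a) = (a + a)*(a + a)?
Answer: -488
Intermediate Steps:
t(k) = 5*k
d(c) = -2 (d(c) = -2*c/c = -2*1 = -2)
j(a) = 4*a**2 (j(a) = (2*a)*(2*a) = 4*a**2)
l(q, D) = 2*q/9 (l(q, D) = -(-2)*q/9 = 2*q/9)
(29 - 90)*l(j(3), -10) = (29 - 90)*(2*(4*3**2)/9) = -122*4*9/9 = -122*36/9 = -61*8 = -488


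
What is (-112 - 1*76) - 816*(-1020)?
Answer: 832132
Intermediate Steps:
(-112 - 1*76) - 816*(-1020) = (-112 - 76) + 832320 = -188 + 832320 = 832132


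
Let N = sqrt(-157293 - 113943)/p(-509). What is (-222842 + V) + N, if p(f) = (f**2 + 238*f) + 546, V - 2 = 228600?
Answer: 5760 + 2*I*sqrt(67809)/138485 ≈ 5760.0 + 0.0037607*I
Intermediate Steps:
V = 228602 (V = 2 + 228600 = 228602)
p(f) = 546 + f**2 + 238*f
N = 2*I*sqrt(67809)/138485 (N = sqrt(-157293 - 113943)/(546 + (-509)**2 + 238*(-509)) = sqrt(-271236)/(546 + 259081 - 121142) = (2*I*sqrt(67809))/138485 = (2*I*sqrt(67809))*(1/138485) = 2*I*sqrt(67809)/138485 ≈ 0.0037607*I)
(-222842 + V) + N = (-222842 + 228602) + 2*I*sqrt(67809)/138485 = 5760 + 2*I*sqrt(67809)/138485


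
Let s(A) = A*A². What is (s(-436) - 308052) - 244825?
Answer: -83434733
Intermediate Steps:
s(A) = A³
(s(-436) - 308052) - 244825 = ((-436)³ - 308052) - 244825 = (-82881856 - 308052) - 244825 = -83189908 - 244825 = -83434733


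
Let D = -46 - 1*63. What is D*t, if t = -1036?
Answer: 112924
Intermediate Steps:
D = -109 (D = -46 - 63 = -109)
D*t = -109*(-1036) = 112924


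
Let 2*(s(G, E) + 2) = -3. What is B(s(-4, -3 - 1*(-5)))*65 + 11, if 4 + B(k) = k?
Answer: -953/2 ≈ -476.50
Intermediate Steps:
s(G, E) = -7/2 (s(G, E) = -2 + (1/2)*(-3) = -2 - 3/2 = -7/2)
B(k) = -4 + k
B(s(-4, -3 - 1*(-5)))*65 + 11 = (-4 - 7/2)*65 + 11 = -15/2*65 + 11 = -975/2 + 11 = -953/2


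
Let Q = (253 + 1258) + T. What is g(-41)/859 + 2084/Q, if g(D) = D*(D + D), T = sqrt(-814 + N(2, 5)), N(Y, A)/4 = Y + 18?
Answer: 10383246226/1961831445 - 2084*I*sqrt(734)/2283855 ≈ 5.2926 - 0.024722*I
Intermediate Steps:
N(Y, A) = 72 + 4*Y (N(Y, A) = 4*(Y + 18) = 4*(18 + Y) = 72 + 4*Y)
T = I*sqrt(734) (T = sqrt(-814 + (72 + 4*2)) = sqrt(-814 + (72 + 8)) = sqrt(-814 + 80) = sqrt(-734) = I*sqrt(734) ≈ 27.092*I)
g(D) = 2*D**2 (g(D) = D*(2*D) = 2*D**2)
Q = 1511 + I*sqrt(734) (Q = (253 + 1258) + I*sqrt(734) = 1511 + I*sqrt(734) ≈ 1511.0 + 27.092*I)
g(-41)/859 + 2084/Q = (2*(-41)**2)/859 + 2084/(1511 + I*sqrt(734)) = (2*1681)*(1/859) + 2084/(1511 + I*sqrt(734)) = 3362*(1/859) + 2084/(1511 + I*sqrt(734)) = 3362/859 + 2084/(1511 + I*sqrt(734))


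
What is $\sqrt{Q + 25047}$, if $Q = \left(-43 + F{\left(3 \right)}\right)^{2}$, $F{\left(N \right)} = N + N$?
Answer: $4 \sqrt{1651} \approx 162.53$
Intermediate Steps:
$F{\left(N \right)} = 2 N$
$Q = 1369$ ($Q = \left(-43 + 2 \cdot 3\right)^{2} = \left(-43 + 6\right)^{2} = \left(-37\right)^{2} = 1369$)
$\sqrt{Q + 25047} = \sqrt{1369 + 25047} = \sqrt{26416} = 4 \sqrt{1651}$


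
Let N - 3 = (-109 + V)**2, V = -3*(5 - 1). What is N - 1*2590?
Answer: 12054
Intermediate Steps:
V = -12 (V = -3*4 = -12)
N = 14644 (N = 3 + (-109 - 12)**2 = 3 + (-121)**2 = 3 + 14641 = 14644)
N - 1*2590 = 14644 - 1*2590 = 14644 - 2590 = 12054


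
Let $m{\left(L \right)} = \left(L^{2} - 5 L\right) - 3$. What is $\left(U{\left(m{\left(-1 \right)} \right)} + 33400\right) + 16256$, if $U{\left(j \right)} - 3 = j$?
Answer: $49662$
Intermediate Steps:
$m{\left(L \right)} = -3 + L^{2} - 5 L$
$U{\left(j \right)} = 3 + j$
$\left(U{\left(m{\left(-1 \right)} \right)} + 33400\right) + 16256 = \left(\left(3 - \left(-2 - 1\right)\right) + 33400\right) + 16256 = \left(\left(3 + \left(-3 + 1 + 5\right)\right) + 33400\right) + 16256 = \left(\left(3 + 3\right) + 33400\right) + 16256 = \left(6 + 33400\right) + 16256 = 33406 + 16256 = 49662$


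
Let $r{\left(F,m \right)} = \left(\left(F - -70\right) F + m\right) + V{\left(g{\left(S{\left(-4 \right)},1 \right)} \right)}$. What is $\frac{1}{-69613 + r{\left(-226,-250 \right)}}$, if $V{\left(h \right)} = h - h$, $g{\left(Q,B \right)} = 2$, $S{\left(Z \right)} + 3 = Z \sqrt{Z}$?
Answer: $- \frac{1}{34607} \approx -2.8896 \cdot 10^{-5}$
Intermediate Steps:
$S{\left(Z \right)} = -3 + Z^{\frac{3}{2}}$ ($S{\left(Z \right)} = -3 + Z \sqrt{Z} = -3 + Z^{\frac{3}{2}}$)
$V{\left(h \right)} = 0$
$r{\left(F,m \right)} = m + F \left(70 + F\right)$ ($r{\left(F,m \right)} = \left(\left(F - -70\right) F + m\right) + 0 = \left(\left(F + 70\right) F + m\right) + 0 = \left(\left(70 + F\right) F + m\right) + 0 = \left(F \left(70 + F\right) + m\right) + 0 = \left(m + F \left(70 + F\right)\right) + 0 = m + F \left(70 + F\right)$)
$\frac{1}{-69613 + r{\left(-226,-250 \right)}} = \frac{1}{-69613 + \left(-250 + \left(-226\right)^{2} + 70 \left(-226\right)\right)} = \frac{1}{-69613 - -35006} = \frac{1}{-69613 + 35006} = \frac{1}{-34607} = - \frac{1}{34607}$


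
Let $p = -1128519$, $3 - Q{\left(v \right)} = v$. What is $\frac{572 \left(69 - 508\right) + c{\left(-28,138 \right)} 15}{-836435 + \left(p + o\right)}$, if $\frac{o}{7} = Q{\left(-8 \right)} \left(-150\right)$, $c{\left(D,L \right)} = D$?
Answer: $\frac{31441}{247063} \approx 0.12726$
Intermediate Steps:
$Q{\left(v \right)} = 3 - v$
$o = -11550$ ($o = 7 \left(3 - -8\right) \left(-150\right) = 7 \left(3 + 8\right) \left(-150\right) = 7 \cdot 11 \left(-150\right) = 7 \left(-1650\right) = -11550$)
$\frac{572 \left(69 - 508\right) + c{\left(-28,138 \right)} 15}{-836435 + \left(p + o\right)} = \frac{572 \left(69 - 508\right) - 420}{-836435 - 1140069} = \frac{572 \left(-439\right) - 420}{-836435 - 1140069} = \frac{-251108 - 420}{-1976504} = \left(-251528\right) \left(- \frac{1}{1976504}\right) = \frac{31441}{247063}$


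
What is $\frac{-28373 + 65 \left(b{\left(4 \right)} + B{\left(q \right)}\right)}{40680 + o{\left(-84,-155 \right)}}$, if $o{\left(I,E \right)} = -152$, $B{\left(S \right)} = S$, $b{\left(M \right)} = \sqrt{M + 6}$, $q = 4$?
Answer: $- \frac{28113}{40528} + \frac{65 \sqrt{10}}{40528} \approx -0.6886$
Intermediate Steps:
$b{\left(M \right)} = \sqrt{6 + M}$
$\frac{-28373 + 65 \left(b{\left(4 \right)} + B{\left(q \right)}\right)}{40680 + o{\left(-84,-155 \right)}} = \frac{-28373 + 65 \left(\sqrt{6 + 4} + 4\right)}{40680 - 152} = \frac{-28373 + 65 \left(\sqrt{10} + 4\right)}{40528} = \left(-28373 + 65 \left(4 + \sqrt{10}\right)\right) \frac{1}{40528} = \left(-28373 + \left(260 + 65 \sqrt{10}\right)\right) \frac{1}{40528} = \left(-28113 + 65 \sqrt{10}\right) \frac{1}{40528} = - \frac{28113}{40528} + \frac{65 \sqrt{10}}{40528}$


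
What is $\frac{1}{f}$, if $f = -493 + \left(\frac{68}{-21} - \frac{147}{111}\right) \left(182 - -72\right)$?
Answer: $- \frac{777}{1283491} \approx -0.00060538$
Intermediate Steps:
$f = - \frac{1283491}{777}$ ($f = -493 + \left(68 \left(- \frac{1}{21}\right) - \frac{49}{37}\right) \left(182 + 72\right) = -493 + \left(- \frac{68}{21} - \frac{49}{37}\right) 254 = -493 - \frac{900430}{777} = - \frac{1283491}{777} \approx -1651.9$)
$\frac{1}{f} = \frac{1}{- \frac{1283491}{777}} = - \frac{777}{1283491}$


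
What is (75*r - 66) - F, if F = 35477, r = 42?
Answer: -32393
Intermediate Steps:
(75*r - 66) - F = (75*42 - 66) - 1*35477 = (3150 - 66) - 35477 = 3084 - 35477 = -32393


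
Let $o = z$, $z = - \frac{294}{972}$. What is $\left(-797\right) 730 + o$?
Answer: $- \frac{94253269}{162} \approx -5.8181 \cdot 10^{5}$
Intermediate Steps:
$z = - \frac{49}{162}$ ($z = \left(-294\right) \frac{1}{972} = - \frac{49}{162} \approx -0.30247$)
$o = - \frac{49}{162} \approx -0.30247$
$\left(-797\right) 730 + o = \left(-797\right) 730 - \frac{49}{162} = -581810 - \frac{49}{162} = - \frac{94253269}{162}$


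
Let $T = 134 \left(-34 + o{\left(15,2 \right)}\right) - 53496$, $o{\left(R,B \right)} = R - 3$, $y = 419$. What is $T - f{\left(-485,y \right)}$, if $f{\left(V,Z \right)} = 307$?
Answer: $-56751$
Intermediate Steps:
$o{\left(R,B \right)} = -3 + R$ ($o{\left(R,B \right)} = R - 3 = -3 + R$)
$T = -56444$ ($T = 134 \left(-34 + \left(-3 + 15\right)\right) - 53496 = 134 \left(-34 + 12\right) - 53496 = 134 \left(-22\right) - 53496 = -2948 - 53496 = -56444$)
$T - f{\left(-485,y \right)} = -56444 - 307 = -56751$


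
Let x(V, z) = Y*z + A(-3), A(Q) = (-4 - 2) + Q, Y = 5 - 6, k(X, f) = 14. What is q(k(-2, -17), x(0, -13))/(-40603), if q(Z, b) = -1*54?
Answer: 54/40603 ≈ 0.0013300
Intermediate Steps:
Y = -1
A(Q) = -6 + Q
x(V, z) = -9 - z (x(V, z) = -z + (-6 - 3) = -z - 9 = -9 - z)
q(Z, b) = -54
q(k(-2, -17), x(0, -13))/(-40603) = -54/(-40603) = -54*(-1/40603) = 54/40603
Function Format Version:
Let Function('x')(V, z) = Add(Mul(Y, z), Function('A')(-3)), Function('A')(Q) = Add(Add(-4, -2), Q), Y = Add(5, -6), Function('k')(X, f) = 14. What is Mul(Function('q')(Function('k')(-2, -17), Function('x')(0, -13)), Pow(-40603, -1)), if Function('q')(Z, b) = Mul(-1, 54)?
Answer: Rational(54, 40603) ≈ 0.0013300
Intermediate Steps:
Y = -1
Function('A')(Q) = Add(-6, Q)
Function('x')(V, z) = Add(-9, Mul(-1, z)) (Function('x')(V, z) = Add(Mul(-1, z), Add(-6, -3)) = Add(Mul(-1, z), -9) = Add(-9, Mul(-1, z)))
Function('q')(Z, b) = -54
Mul(Function('q')(Function('k')(-2, -17), Function('x')(0, -13)), Pow(-40603, -1)) = Mul(-54, Pow(-40603, -1)) = Mul(-54, Rational(-1, 40603)) = Rational(54, 40603)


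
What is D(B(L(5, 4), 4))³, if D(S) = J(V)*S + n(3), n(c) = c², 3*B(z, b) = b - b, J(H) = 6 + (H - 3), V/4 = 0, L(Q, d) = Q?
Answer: 729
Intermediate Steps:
V = 0 (V = 4*0 = 0)
J(H) = 3 + H (J(H) = 6 + (-3 + H) = 3 + H)
B(z, b) = 0 (B(z, b) = (b - b)/3 = (⅓)*0 = 0)
D(S) = 9 + 3*S (D(S) = (3 + 0)*S + 3² = 3*S + 9 = 9 + 3*S)
D(B(L(5, 4), 4))³ = (9 + 3*0)³ = (9 + 0)³ = 9³ = 729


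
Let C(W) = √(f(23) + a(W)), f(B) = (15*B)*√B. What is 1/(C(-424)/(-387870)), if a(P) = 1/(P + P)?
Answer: -1551480*√53/√(-1 + 292560*√23) ≈ -9535.5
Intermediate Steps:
a(P) = 1/(2*P)
f(B) = 15*B^(3/2)
C(W) = √(1/(2*W) + 345*√23) (C(W) = √(15*23^(3/2) + 1/(2*W)) = √(15*(23*√23) + 1/(2*W)) = √(345*√23 + 1/(2*W)) = √(1/(2*W) + 345*√23))
1/(C(-424)/(-387870)) = 1/((√(2/(-424) + 1380*√23)/2)/(-387870)) = 1/((√(2*(-1/424) + 1380*√23)/2)*(-1/387870)) = 1/((√(-1/212 + 1380*√23)/2)*(-1/387870)) = 1/(-√(-1/212 + 1380*√23)/775740) = -775740/√(-1/212 + 1380*√23)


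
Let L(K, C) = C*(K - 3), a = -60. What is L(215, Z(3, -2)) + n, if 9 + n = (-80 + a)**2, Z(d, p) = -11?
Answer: 17259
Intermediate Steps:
L(K, C) = C*(-3 + K)
n = 19591 (n = -9 + (-80 - 60)**2 = -9 + (-140)**2 = -9 + 19600 = 19591)
L(215, Z(3, -2)) + n = -11*(-3 + 215) + 19591 = -11*212 + 19591 = -2332 + 19591 = 17259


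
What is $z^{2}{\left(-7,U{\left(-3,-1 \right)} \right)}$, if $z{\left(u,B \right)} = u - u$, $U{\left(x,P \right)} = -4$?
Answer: $0$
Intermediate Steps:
$z{\left(u,B \right)} = 0$
$z^{2}{\left(-7,U{\left(-3,-1 \right)} \right)} = 0^{2} = 0$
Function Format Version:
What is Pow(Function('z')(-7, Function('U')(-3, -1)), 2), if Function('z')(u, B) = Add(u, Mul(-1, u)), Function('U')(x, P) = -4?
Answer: 0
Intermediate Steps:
Function('z')(u, B) = 0
Pow(Function('z')(-7, Function('U')(-3, -1)), 2) = Pow(0, 2) = 0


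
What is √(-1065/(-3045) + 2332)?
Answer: √96113801/203 ≈ 48.294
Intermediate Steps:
√(-1065/(-3045) + 2332) = √(-1065*(-1/3045) + 2332) = √(71/203 + 2332) = √(473467/203) = √96113801/203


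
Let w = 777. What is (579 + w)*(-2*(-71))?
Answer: 192552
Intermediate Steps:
(579 + w)*(-2*(-71)) = (579 + 777)*(-2*(-71)) = 1356*142 = 192552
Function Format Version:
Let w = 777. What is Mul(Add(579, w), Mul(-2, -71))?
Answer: 192552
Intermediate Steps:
Mul(Add(579, w), Mul(-2, -71)) = Mul(Add(579, 777), Mul(-2, -71)) = Mul(1356, 142) = 192552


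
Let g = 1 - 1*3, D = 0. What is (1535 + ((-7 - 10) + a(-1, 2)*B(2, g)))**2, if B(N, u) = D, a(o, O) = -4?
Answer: 2304324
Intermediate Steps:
g = -2 (g = 1 - 3 = -2)
B(N, u) = 0
(1535 + ((-7 - 10) + a(-1, 2)*B(2, g)))**2 = (1535 + ((-7 - 10) - 4*0))**2 = (1535 + (-17 + 0))**2 = (1535 - 17)**2 = 1518**2 = 2304324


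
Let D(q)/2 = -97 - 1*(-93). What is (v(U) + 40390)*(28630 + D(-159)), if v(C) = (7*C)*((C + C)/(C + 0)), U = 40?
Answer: 1172070900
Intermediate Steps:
D(q) = -8 (D(q) = 2*(-97 - 1*(-93)) = 2*(-97 + 93) = 2*(-4) = -8)
v(C) = 14*C (v(C) = (7*C)*((2*C)/C) = (7*C)*2 = 14*C)
(v(U) + 40390)*(28630 + D(-159)) = (14*40 + 40390)*(28630 - 8) = (560 + 40390)*28622 = 40950*28622 = 1172070900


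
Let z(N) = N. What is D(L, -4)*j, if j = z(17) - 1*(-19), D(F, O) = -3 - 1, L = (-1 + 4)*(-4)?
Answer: -144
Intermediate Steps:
L = -12 (L = 3*(-4) = -12)
D(F, O) = -4
j = 36 (j = 17 - 1*(-19) = 17 + 19 = 36)
D(L, -4)*j = -4*36 = -144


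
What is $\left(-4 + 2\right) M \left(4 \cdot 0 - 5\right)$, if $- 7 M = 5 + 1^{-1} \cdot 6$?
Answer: $- \frac{110}{7} \approx -15.714$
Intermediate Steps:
$M = - \frac{11}{7}$ ($M = - \frac{5 + 1^{-1} \cdot 6}{7} = - \frac{5 + 1 \cdot 6}{7} = - \frac{5 + 6}{7} = \left(- \frac{1}{7}\right) 11 = - \frac{11}{7} \approx -1.5714$)
$\left(-4 + 2\right) M \left(4 \cdot 0 - 5\right) = \left(-4 + 2\right) \left(- \frac{11}{7}\right) \left(4 \cdot 0 - 5\right) = \left(-2\right) \left(- \frac{11}{7}\right) \left(0 - 5\right) = \frac{22}{7} \left(-5\right) = - \frac{110}{7}$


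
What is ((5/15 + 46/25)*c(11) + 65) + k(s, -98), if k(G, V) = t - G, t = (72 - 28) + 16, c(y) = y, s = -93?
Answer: 18143/75 ≈ 241.91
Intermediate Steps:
t = 60 (t = 44 + 16 = 60)
k(G, V) = 60 - G
((5/15 + 46/25)*c(11) + 65) + k(s, -98) = ((5/15 + 46/25)*11 + 65) + (60 - 1*(-93)) = ((5*(1/15) + 46*(1/25))*11 + 65) + (60 + 93) = ((1/3 + 46/25)*11 + 65) + 153 = ((163/75)*11 + 65) + 153 = (1793/75 + 65) + 153 = 6668/75 + 153 = 18143/75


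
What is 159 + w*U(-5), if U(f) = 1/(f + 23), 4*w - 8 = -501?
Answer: 10955/72 ≈ 152.15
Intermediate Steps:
w = -493/4 (w = 2 + (1/4)*(-501) = 2 - 501/4 = -493/4 ≈ -123.25)
U(f) = 1/(23 + f)
159 + w*U(-5) = 159 - 493/(4*(23 - 5)) = 159 - 493/4/18 = 159 - 493/4*1/18 = 159 - 493/72 = 10955/72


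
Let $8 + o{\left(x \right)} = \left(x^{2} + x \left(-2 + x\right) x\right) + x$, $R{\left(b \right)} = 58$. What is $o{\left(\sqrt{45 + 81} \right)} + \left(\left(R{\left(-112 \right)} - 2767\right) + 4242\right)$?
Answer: $1399 + 381 \sqrt{14} \approx 2824.6$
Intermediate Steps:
$o{\left(x \right)} = -8 + x + x^{2} + x^{2} \left(-2 + x\right)$ ($o{\left(x \right)} = -8 + \left(\left(x^{2} + x \left(-2 + x\right) x\right) + x\right) = -8 + \left(\left(x^{2} + x^{2} \left(-2 + x\right)\right) + x\right) = -8 + \left(x + x^{2} + x^{2} \left(-2 + x\right)\right) = -8 + x + x^{2} + x^{2} \left(-2 + x\right)$)
$o{\left(\sqrt{45 + 81} \right)} + \left(\left(R{\left(-112 \right)} - 2767\right) + 4242\right) = \left(-8 + \sqrt{45 + 81} + \left(\sqrt{45 + 81}\right)^{3} - \left(\sqrt{45 + 81}\right)^{2}\right) + \left(\left(58 - 2767\right) + 4242\right) = \left(-8 + \sqrt{126} + \left(\sqrt{126}\right)^{3} - \left(\sqrt{126}\right)^{2}\right) + \left(-2709 + 4242\right) = \left(-8 + 3 \sqrt{14} + \left(3 \sqrt{14}\right)^{3} - \left(3 \sqrt{14}\right)^{2}\right) + 1533 = \left(-8 + 3 \sqrt{14} + 378 \sqrt{14} - 126\right) + 1533 = \left(-134 + 381 \sqrt{14}\right) + 1533 = 1399 + 381 \sqrt{14}$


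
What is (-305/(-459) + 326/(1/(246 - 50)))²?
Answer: 860164959587761/210681 ≈ 4.0828e+9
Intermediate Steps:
(-305/(-459) + 326/(1/(246 - 50)))² = (-305*(-1/459) + 326/(1/196))² = (305/459 + 326/(1/196))² = (305/459 + 326*196)² = (305/459 + 63896)² = (29328569/459)² = 860164959587761/210681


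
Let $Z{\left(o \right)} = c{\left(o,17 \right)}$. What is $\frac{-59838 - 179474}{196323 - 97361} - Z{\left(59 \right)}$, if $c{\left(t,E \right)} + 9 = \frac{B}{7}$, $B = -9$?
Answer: $\frac{2725040}{346367} \approx 7.8675$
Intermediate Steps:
$c{\left(t,E \right)} = - \frac{72}{7}$ ($c{\left(t,E \right)} = -9 - \frac{9}{7} = - \frac{72}{7}$)
$Z{\left(o \right)} = - \frac{72}{7}$
$\frac{-59838 - 179474}{196323 - 97361} - Z{\left(59 \right)} = \frac{-59838 - 179474}{196323 - 97361} - - \frac{72}{7} = - \frac{239312}{98962} + \frac{72}{7} = \left(-239312\right) \frac{1}{98962} + \frac{72}{7} = - \frac{119656}{49481} + \frac{72}{7} = \frac{2725040}{346367}$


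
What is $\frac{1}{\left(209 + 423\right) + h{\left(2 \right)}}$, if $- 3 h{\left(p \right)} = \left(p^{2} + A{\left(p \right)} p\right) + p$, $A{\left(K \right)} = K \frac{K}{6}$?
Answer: $\frac{9}{5666} \approx 0.0015884$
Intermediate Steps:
$A{\left(K \right)} = \frac{K^{2}}{6}$ ($A{\left(K \right)} = K K \frac{1}{6} = K \frac{K}{6} = \frac{K^{2}}{6}$)
$h{\left(p \right)} = - \frac{p}{3} - \frac{p^{2}}{3} - \frac{p^{3}}{18}$ ($h{\left(p \right)} = - \frac{\left(p^{2} + \frac{p^{2}}{6} p\right) + p}{3} = - \frac{\left(p^{2} + \frac{p^{3}}{6}\right) + p}{3} = - \frac{p + p^{2} + \frac{p^{3}}{6}}{3} = - \frac{p}{3} - \frac{p^{2}}{3} - \frac{p^{3}}{18}$)
$\frac{1}{\left(209 + 423\right) + h{\left(2 \right)}} = \frac{1}{\left(209 + 423\right) - \frac{6 + 2^{2} + 6 \cdot 2}{9}} = \frac{1}{632 - \frac{6 + 4 + 12}{9}} = \frac{1}{632 - \frac{1}{9} \cdot 22} = \frac{1}{632 - \frac{22}{9}} = \frac{1}{\frac{5666}{9}} = \frac{9}{5666}$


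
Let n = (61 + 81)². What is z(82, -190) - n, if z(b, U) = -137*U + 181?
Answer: 6047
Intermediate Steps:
n = 20164 (n = 142² = 20164)
z(b, U) = 181 - 137*U
z(82, -190) - n = (181 - 137*(-190)) - 1*20164 = (181 + 26030) - 20164 = 26211 - 20164 = 6047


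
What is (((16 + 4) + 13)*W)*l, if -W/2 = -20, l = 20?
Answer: 26400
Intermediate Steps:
W = 40 (W = -2*(-20) = 40)
(((16 + 4) + 13)*W)*l = (((16 + 4) + 13)*40)*20 = ((20 + 13)*40)*20 = (33*40)*20 = 1320*20 = 26400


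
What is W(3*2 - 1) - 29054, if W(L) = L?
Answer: -29049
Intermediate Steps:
W(3*2 - 1) - 29054 = (3*2 - 1) - 29054 = (6 - 1) - 29054 = 5 - 29054 = -29049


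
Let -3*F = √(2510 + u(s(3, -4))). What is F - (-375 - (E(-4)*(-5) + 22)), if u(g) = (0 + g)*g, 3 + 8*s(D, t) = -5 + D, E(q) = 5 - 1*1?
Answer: 377 - √160665/24 ≈ 360.30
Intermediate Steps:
E(q) = 4 (E(q) = 5 - 1 = 4)
s(D, t) = -1 + D/8 (s(D, t) = -3/8 + (-5 + D)/8 = -3/8 + (-5/8 + D/8) = -1 + D/8)
u(g) = g² (u(g) = g*g = g²)
F = -√160665/24 (F = -√(2510 + (-1 + (⅛)*3)²)/3 = -√(2510 + (-1 + 3/8)²)/3 = -√(2510 + (-5/8)²)/3 = -√(2510 + 25/64)/3 = -√160665/24 ≈ -16.701)
F - (-375 - (E(-4)*(-5) + 22)) = -√160665/24 - (-375 - (4*(-5) + 22)) = -√160665/24 - (-375 - (-20 + 22)) = -√160665/24 - (-375 - 1*2) = -√160665/24 - (-375 - 2) = -√160665/24 - 1*(-377) = -√160665/24 + 377 = 377 - √160665/24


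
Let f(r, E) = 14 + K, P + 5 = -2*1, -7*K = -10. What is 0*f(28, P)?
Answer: 0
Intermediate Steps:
K = 10/7 (K = -1/7*(-10) = 10/7 ≈ 1.4286)
P = -7 (P = -5 - 2*1 = -5 - 2 = -7)
f(r, E) = 108/7 (f(r, E) = 14 + 10/7 = 108/7)
0*f(28, P) = 0*(108/7) = 0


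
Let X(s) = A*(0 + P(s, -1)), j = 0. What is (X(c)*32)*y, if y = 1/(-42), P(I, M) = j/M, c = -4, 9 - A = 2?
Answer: 0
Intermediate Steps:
A = 7 (A = 9 - 1*2 = 9 - 2 = 7)
P(I, M) = 0 (P(I, M) = 0/M = 0)
y = -1/42 ≈ -0.023810
X(s) = 0 (X(s) = 7*(0 + 0) = 7*0 = 0)
(X(c)*32)*y = (0*32)*(-1/42) = 0*(-1/42) = 0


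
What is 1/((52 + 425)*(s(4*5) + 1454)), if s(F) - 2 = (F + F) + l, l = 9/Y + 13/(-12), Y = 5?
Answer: 20/14278677 ≈ 1.4007e-6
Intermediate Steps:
l = 43/60 (l = 9/5 + 13/(-12) = 9*(⅕) + 13*(-1/12) = 9/5 - 13/12 = 43/60 ≈ 0.71667)
s(F) = 163/60 + 2*F (s(F) = 2 + ((F + F) + 43/60) = 2 + (2*F + 43/60) = 2 + (43/60 + 2*F) = 163/60 + 2*F)
1/((52 + 425)*(s(4*5) + 1454)) = 1/((52 + 425)*((163/60 + 2*(4*5)) + 1454)) = 1/(477*((163/60 + 2*20) + 1454)) = 1/(477*((163/60 + 40) + 1454)) = 1/(477*(2563/60 + 1454)) = 1/(477*(89803/60)) = 1/(14278677/20) = 20/14278677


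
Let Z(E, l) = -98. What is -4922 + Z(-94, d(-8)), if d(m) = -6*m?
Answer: -5020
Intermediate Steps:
-4922 + Z(-94, d(-8)) = -4922 - 98 = -5020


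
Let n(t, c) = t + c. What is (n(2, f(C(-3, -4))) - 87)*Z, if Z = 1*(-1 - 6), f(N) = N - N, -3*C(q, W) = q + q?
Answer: 595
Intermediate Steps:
C(q, W) = -2*q/3 (C(q, W) = -(q + q)/3 = -2*q/3)
f(N) = 0
Z = -7 (Z = 1*(-7) = -7)
n(t, c) = c + t
(n(2, f(C(-3, -4))) - 87)*Z = ((0 + 2) - 87)*(-7) = (2 - 87)*(-7) = -85*(-7) = 595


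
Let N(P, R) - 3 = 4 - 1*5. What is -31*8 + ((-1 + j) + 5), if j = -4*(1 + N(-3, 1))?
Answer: -256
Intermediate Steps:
N(P, R) = 2 (N(P, R) = 3 + (4 - 1*5) = 3 + (4 - 5) = 3 - 1 = 2)
j = -12 (j = -4*(1 + 2) = -4*3 = -12)
-31*8 + ((-1 + j) + 5) = -31*8 + ((-1 - 12) + 5) = -248 + (-13 + 5) = -248 - 8 = -256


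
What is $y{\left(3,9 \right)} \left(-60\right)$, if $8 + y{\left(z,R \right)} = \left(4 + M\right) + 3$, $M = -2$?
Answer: $180$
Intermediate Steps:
$y{\left(z,R \right)} = -3$ ($y{\left(z,R \right)} = -8 + \left(\left(4 - 2\right) + 3\right) = -8 + \left(2 + 3\right) = -8 + 5 = -3$)
$y{\left(3,9 \right)} \left(-60\right) = \left(-3\right) \left(-60\right) = 180$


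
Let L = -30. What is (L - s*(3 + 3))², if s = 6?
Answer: 4356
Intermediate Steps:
(L - s*(3 + 3))² = (-30 - 6*(3 + 3))² = (-30 - 6*6)² = (-30 - 1*36)² = (-30 - 36)² = (-66)² = 4356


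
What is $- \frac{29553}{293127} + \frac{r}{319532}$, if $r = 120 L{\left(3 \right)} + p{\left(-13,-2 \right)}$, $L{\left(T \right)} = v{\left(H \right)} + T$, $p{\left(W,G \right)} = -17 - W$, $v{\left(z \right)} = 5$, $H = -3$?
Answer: $- \frac{763574982}{7805288047} \approx -0.097828$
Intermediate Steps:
$L{\left(T \right)} = 5 + T$
$r = 956$ ($r = 120 \left(5 + 3\right) - 4 = 120 \cdot 8 + \left(-17 + 13\right) = 960 - 4 = 956$)
$- \frac{29553}{293127} + \frac{r}{319532} = - \frac{29553}{293127} + \frac{956}{319532} = \left(-29553\right) \frac{1}{293127} + 956 \cdot \frac{1}{319532} = - \frac{9851}{97709} + \frac{239}{79883} = - \frac{763574982}{7805288047}$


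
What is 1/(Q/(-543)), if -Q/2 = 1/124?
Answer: 33666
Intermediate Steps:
Q = -1/62 (Q = -2/124 = -2*1/124 = -1/62 ≈ -0.016129)
1/(Q/(-543)) = 1/(-1/62/(-543)) = 1/(-1/62*(-1/543)) = 1/(1/33666) = 33666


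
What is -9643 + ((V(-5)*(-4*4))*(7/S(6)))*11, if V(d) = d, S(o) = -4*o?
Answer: -29699/3 ≈ -9899.7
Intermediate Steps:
-9643 + ((V(-5)*(-4*4))*(7/S(6)))*11 = -9643 + ((-(-20)*4)*(7/((-4*6))))*11 = -9643 + ((-5*(-16))*(7/(-24)))*11 = -9643 + (80*(7*(-1/24)))*11 = -9643 + (80*(-7/24))*11 = -9643 - 70/3*11 = -9643 - 770/3 = -29699/3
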